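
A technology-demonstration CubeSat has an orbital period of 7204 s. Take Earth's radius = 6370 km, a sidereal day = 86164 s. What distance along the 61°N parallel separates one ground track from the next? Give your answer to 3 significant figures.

Node shift per orbit = (7204.0/86164) × 360° = 30.10°.
Equatorial spacing = 30.10 × 111.2 km/° = 3346 km.
At 61° latitude, spacing = 3346 × cos(61°) = 1622 km.

1620 km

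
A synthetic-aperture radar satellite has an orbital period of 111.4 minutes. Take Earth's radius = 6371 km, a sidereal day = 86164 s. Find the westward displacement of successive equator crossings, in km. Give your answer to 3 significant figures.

T = 111.4 min = 6684.0 s.
During one orbit Earth rotates (6684.0 / 86164) × 360° = 27.93°.
At the equator that is 27.93° × (2π·6371/360) km/° = 27.93 × 111.2 = 3105 km.

3110 km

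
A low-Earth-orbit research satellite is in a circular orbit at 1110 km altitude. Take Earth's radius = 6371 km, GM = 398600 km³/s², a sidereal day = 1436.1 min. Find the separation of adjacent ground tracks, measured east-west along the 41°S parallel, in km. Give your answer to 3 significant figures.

Semi-major axis a = 6371 + 1110 = 7481 km. Period T = 2π√(a³/μ) = 2π√(7481³/398600) = 6439.5 s = 107.32 min.
Node shift per orbit = (6439.5/86166) × 360° = 26.90°.
Equatorial spacing = 26.90 × 111.2 km/° = 2992 km.
At 41° latitude, spacing = 2992 × cos(41°) = 2258 km.

2260 km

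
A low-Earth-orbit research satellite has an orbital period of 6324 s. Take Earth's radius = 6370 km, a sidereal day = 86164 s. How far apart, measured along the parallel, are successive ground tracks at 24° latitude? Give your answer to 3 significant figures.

Node shift per orbit = (6324.0/86164) × 360° = 26.42°.
Equatorial spacing = 26.42 × 111.2 km/° = 2938 km.
At 24° latitude, spacing = 2938 × cos(24°) = 2684 km.

2680 km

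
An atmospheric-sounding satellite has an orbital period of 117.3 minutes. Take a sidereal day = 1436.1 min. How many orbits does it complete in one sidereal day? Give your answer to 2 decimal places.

T = 117.3 min = 7038.0 s.
Orbits per sidereal day = 86166 / 7038.0 = 12.243.

12.24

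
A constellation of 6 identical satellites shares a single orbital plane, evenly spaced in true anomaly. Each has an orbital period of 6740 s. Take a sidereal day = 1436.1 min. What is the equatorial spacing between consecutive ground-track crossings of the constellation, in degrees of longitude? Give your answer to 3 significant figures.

4.69°

Single-satellite node shift = (6740.0/86166) × 360° = 28.16°.
With 6 satellites evenly phased, successive equator crossings are 28.16/6 = 4.693° apart.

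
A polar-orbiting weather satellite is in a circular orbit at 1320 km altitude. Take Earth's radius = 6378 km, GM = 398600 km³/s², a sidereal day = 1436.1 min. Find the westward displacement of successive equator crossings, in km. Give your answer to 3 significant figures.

Semi-major axis a = 6378 + 1320 = 7698 km. Period T = 2π√(a³/μ) = 2π√(7698³/398600) = 6721.7 s = 112.03 min.
During one orbit Earth rotates (6721.7 / 86166) × 360° = 28.08°.
At the equator that is 28.08° × (2π·6378/360) km/° = 28.08 × 111.3 = 3126 km.

3130 km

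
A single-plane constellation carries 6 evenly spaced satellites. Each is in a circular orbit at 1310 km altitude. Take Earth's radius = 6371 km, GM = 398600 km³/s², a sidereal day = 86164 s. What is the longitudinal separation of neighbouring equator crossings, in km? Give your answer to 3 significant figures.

519 km

Semi-major axis a = 6371 + 1310 = 7681 km. Period T = 2π√(a³/μ) = 2π√(7681³/398600) = 6699.4 s = 111.66 min.
Single-satellite node shift = (6699.4/86164) × 360° = 27.99°.
With 6 satellites evenly phased, successive equator crossings are 27.99/6 = 4.665° apart.
That is 4.665 × 111.2 = 519 km at the equator.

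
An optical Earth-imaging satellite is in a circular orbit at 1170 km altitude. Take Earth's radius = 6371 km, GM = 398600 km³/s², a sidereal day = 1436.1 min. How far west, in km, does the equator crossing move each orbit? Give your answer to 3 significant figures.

3030 km

Semi-major axis a = 6371 + 1170 = 7541 km. Period T = 2π√(a³/μ) = 2π√(7541³/398600) = 6517.1 s = 108.62 min.
During one orbit Earth rotates (6517.1 / 86166) × 360° = 27.23°.
At the equator that is 27.23° × (2π·6371/360) km/° = 27.23 × 111.2 = 3028 km.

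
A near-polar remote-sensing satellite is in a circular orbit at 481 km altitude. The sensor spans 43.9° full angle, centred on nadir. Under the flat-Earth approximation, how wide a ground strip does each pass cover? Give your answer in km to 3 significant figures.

Half-angle = 43.9°/2 = 21.95°.
Swath width ≈ 2h·tan(θ/2) = 2 × 481 × tan(21.95°) = 387.7 km.

388 km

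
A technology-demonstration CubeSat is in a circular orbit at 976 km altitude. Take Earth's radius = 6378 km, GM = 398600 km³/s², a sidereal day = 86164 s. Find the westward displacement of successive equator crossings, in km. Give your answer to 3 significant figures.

Semi-major axis a = 6378 + 976 = 7354 km. Period T = 2π√(a³/μ) = 2π√(7354³/398600) = 6276.2 s = 104.60 min.
During one orbit Earth rotates (6276.2 / 86164) × 360° = 26.22°.
At the equator that is 26.22° × (2π·6378/360) km/° = 26.22 × 111.3 = 2919 km.

2920 km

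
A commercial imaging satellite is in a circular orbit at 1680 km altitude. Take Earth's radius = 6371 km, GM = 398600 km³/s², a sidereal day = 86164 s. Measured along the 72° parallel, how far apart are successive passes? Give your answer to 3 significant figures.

1030 km

Semi-major axis a = 6371 + 1680 = 8051 km. Period T = 2π√(a³/μ) = 2π√(8051³/398600) = 7189.3 s = 119.82 min.
Node shift per orbit = (7189.3/86164) × 360° = 30.04°.
Equatorial spacing = 30.04 × 111.2 km/° = 3340 km.
At 72° latitude, spacing = 3340 × cos(72°) = 1032 km.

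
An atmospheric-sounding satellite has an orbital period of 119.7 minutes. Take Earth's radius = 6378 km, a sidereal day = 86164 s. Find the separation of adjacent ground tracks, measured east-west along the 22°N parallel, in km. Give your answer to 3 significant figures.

3100 km

T = 119.7 min = 7182.0 s.
Node shift per orbit = (7182.0/86164) × 360° = 30.01°.
Equatorial spacing = 30.01 × 111.3 km/° = 3340 km.
At 22° latitude, spacing = 3340 × cos(22°) = 3097 km.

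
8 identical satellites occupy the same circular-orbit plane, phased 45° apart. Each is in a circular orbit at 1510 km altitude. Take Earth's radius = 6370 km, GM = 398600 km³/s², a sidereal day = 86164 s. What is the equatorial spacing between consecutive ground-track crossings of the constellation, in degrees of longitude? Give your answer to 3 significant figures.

Semi-major axis a = 6370 + 1510 = 7880 km. Period T = 2π√(a³/μ) = 2π√(7880³/398600) = 6961.5 s = 116.02 min.
Single-satellite node shift = (6961.5/86164) × 360° = 29.09°.
With 8 satellites evenly phased, successive equator crossings are 29.09/8 = 3.636° apart.

3.64°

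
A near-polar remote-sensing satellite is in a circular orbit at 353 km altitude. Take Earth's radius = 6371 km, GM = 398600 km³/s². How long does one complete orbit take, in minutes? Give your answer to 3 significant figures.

91.5 min

Semi-major axis a = 6371 + 353 = 6724 km. Period T = 2π√(a³/μ) = 2π√(6724³/398600) = 5487.2 s = 91.45 min.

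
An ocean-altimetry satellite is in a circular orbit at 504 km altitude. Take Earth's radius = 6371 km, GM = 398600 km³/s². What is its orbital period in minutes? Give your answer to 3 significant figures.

Semi-major axis a = 6371 + 504 = 6875 km. Period T = 2π√(a³/μ) = 2π√(6875³/398600) = 5673.1 s = 94.55 min.

94.6 min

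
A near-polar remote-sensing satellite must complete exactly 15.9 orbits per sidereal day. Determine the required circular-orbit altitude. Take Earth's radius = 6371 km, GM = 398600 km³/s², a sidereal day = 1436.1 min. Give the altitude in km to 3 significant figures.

Required period T = 86166 / 15.9 = 5419.2 s.
From T = 2π√(a³/μ): a = (μ T²/4π²)^(1/3) = (398600 × 5419.2² / 4π²)^(1/3) = 6668 km.
Altitude h = a − R = 6668 − 6371 = 297 km.

297 km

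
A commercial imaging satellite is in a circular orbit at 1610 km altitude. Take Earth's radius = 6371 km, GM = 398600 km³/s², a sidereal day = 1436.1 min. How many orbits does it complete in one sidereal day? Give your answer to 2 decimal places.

12.14

Semi-major axis a = 6371 + 1610 = 7981 km. Period T = 2π√(a³/μ) = 2π√(7981³/398600) = 7095.7 s = 118.26 min.
Orbits per sidereal day = 86166 / 7095.7 = 12.143.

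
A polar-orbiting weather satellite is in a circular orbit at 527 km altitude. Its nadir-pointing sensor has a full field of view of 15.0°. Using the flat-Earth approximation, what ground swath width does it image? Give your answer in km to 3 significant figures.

139 km

Half-angle = 15.0°/2 = 7.5°.
Swath width ≈ 2h·tan(θ/2) = 2 × 527 × tan(7.5°) = 138.8 km.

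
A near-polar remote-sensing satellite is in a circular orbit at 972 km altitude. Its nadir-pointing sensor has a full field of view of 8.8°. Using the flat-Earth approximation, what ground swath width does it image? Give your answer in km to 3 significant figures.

Half-angle = 8.8°/2 = 4.4°.
Swath width ≈ 2h·tan(θ/2) = 2 × 972 × tan(4.4°) = 149.6 km.

150 km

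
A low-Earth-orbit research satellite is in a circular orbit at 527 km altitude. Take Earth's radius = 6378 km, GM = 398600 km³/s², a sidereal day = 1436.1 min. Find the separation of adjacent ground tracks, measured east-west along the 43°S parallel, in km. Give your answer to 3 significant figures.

1940 km

Semi-major axis a = 6378 + 527 = 6905 km. Period T = 2π√(a³/μ) = 2π√(6905³/398600) = 5710.3 s = 95.17 min.
Node shift per orbit = (5710.3/86166) × 360° = 23.86°.
Equatorial spacing = 23.86 × 111.3 km/° = 2656 km.
At 43° latitude, spacing = 2656 × cos(43°) = 1942 km.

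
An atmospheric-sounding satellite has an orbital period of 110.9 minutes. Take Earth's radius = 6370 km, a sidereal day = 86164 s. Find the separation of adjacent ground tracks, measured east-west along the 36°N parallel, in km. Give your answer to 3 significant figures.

2500 km

T = 110.9 min = 6654.0 s.
Node shift per orbit = (6654.0/86164) × 360° = 27.80°.
Equatorial spacing = 27.80 × 111.2 km/° = 3091 km.
At 36° latitude, spacing = 3091 × cos(36°) = 2501 km.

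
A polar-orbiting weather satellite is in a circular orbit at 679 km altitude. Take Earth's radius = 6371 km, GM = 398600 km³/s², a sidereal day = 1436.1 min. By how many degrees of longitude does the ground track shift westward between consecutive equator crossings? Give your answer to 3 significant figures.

Semi-major axis a = 6371 + 679 = 7050 km. Period T = 2π√(a³/μ) = 2π√(7050³/398600) = 5891.1 s = 98.18 min.
During one orbit Earth rotates (5891.1 / 86166) × 360° = 24.61°.

24.6°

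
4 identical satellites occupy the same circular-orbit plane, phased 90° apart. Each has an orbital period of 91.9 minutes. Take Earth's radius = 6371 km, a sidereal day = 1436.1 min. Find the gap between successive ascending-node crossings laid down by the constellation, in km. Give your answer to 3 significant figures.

640 km

T = 91.9 min = 5514.0 s.
Single-satellite node shift = (5514.0/86166) × 360° = 23.04°.
With 4 satellites evenly phased, successive equator crossings are 23.04/4 = 5.759° apart.
That is 5.759 × 111.2 = 640 km at the equator.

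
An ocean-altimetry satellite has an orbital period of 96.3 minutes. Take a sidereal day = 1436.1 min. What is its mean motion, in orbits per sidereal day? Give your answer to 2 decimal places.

14.91

T = 96.3 min = 5778.0 s.
Orbits per sidereal day = 86166 / 5778.0 = 14.913.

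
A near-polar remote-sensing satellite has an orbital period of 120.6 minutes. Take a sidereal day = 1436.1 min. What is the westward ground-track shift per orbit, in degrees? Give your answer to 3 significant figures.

T = 120.6 min = 7236.0 s.
During one orbit Earth rotates (7236.0 / 86166) × 360° = 30.23°.

30.2°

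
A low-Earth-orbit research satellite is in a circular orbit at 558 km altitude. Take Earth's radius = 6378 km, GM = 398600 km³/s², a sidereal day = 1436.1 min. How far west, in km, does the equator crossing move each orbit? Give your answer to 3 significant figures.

Semi-major axis a = 6378 + 558 = 6936 km. Period T = 2π√(a³/μ) = 2π√(6936³/398600) = 5748.8 s = 95.81 min.
During one orbit Earth rotates (5748.8 / 86166) × 360° = 24.02°.
At the equator that is 24.02° × (2π·6378/360) km/° = 24.02 × 111.3 = 2674 km.

2670 km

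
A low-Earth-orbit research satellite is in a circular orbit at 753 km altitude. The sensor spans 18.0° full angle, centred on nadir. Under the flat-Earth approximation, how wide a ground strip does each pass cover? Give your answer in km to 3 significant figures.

Half-angle = 18.0°/2 = 9°.
Swath width ≈ 2h·tan(θ/2) = 2 × 753 × tan(9°) = 238.5 km.

239 km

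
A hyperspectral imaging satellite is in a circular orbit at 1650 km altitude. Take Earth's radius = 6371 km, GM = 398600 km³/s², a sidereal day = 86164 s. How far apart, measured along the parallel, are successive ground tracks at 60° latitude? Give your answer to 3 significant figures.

1660 km

Semi-major axis a = 6371 + 1650 = 8021 km. Period T = 2π√(a³/μ) = 2π√(8021³/398600) = 7149.1 s = 119.15 min.
Node shift per orbit = (7149.1/86164) × 360° = 29.87°.
Equatorial spacing = 29.87 × 111.2 km/° = 3321 km.
At 60° latitude, spacing = 3321 × cos(60°) = 1661 km.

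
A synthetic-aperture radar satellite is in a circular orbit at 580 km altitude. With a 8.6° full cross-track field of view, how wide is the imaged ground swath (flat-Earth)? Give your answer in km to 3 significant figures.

87.2 km

Half-angle = 8.6°/2 = 4.3°.
Swath width ≈ 2h·tan(θ/2) = 2 × 580 × tan(4.3°) = 87.2 km.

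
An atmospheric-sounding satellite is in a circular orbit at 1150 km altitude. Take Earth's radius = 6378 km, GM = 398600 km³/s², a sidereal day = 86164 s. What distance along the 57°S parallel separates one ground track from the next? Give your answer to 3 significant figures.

1650 km

Semi-major axis a = 6378 + 1150 = 7528 km. Period T = 2π√(a³/μ) = 2π√(7528³/398600) = 6500.3 s = 108.34 min.
Node shift per orbit = (6500.3/86164) × 360° = 27.16°.
Equatorial spacing = 27.16 × 111.3 km/° = 3023 km.
At 57° latitude, spacing = 3023 × cos(57°) = 1647 km.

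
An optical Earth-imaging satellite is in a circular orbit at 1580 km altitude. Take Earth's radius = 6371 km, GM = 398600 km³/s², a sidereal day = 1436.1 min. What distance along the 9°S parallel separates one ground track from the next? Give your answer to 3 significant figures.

Semi-major axis a = 6371 + 1580 = 7951 km. Period T = 2π√(a³/μ) = 2π√(7951³/398600) = 7055.8 s = 117.60 min.
Node shift per orbit = (7055.8/86166) × 360° = 29.48°.
Equatorial spacing = 29.48 × 111.2 km/° = 3278 km.
At 9° latitude, spacing = 3278 × cos(9°) = 3238 km.

3240 km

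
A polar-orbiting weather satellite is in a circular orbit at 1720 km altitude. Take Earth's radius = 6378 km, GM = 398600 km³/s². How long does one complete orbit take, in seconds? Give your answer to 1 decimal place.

Semi-major axis a = 6378 + 1720 = 8098 km. Period T = 2π√(a³/μ) = 2π√(8098³/398600) = 7252.3 s = 120.87 min.

7252.3 seconds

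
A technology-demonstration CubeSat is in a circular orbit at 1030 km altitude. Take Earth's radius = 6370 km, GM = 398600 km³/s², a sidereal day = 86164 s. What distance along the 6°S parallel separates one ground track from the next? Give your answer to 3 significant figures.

2930 km

Semi-major axis a = 6370 + 1030 = 7400 km. Period T = 2π√(a³/μ) = 2π√(7400³/398600) = 6335.2 s = 105.59 min.
Node shift per orbit = (6335.2/86164) × 360° = 26.47°.
Equatorial spacing = 26.47 × 111.2 km/° = 2943 km.
At 6° latitude, spacing = 2943 × cos(6°) = 2927 km.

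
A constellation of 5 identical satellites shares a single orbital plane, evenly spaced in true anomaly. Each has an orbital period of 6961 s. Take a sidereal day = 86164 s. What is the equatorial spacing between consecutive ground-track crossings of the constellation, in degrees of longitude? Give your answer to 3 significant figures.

5.82°

Single-satellite node shift = (6961.0/86164) × 360° = 29.08°.
With 5 satellites evenly phased, successive equator crossings are 29.08/5 = 5.817° apart.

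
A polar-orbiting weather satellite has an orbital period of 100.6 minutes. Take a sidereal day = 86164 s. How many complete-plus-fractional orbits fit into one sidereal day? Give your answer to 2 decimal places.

T = 100.6 min = 6036.0 s.
Orbits per sidereal day = 86164 / 6036.0 = 14.275.

14.28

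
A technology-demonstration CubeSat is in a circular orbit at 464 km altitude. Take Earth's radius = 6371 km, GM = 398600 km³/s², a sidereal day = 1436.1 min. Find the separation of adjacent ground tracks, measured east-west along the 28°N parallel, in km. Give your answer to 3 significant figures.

2310 km

Semi-major axis a = 6371 + 464 = 6835 km. Period T = 2π√(a³/μ) = 2π√(6835³/398600) = 5623.7 s = 93.73 min.
Node shift per orbit = (5623.7/86166) × 360° = 23.50°.
Equatorial spacing = 23.50 × 111.2 km/° = 2613 km.
At 28° latitude, spacing = 2613 × cos(28°) = 2307 km.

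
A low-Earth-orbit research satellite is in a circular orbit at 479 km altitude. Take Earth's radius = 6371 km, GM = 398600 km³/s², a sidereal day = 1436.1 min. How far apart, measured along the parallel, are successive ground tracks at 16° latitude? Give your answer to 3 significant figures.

2520 km

Semi-major axis a = 6371 + 479 = 6850 km. Period T = 2π√(a³/μ) = 2π√(6850³/398600) = 5642.2 s = 94.04 min.
Node shift per orbit = (5642.2/86166) × 360° = 23.57°.
Equatorial spacing = 23.57 × 111.2 km/° = 2621 km.
At 16° latitude, spacing = 2621 × cos(16°) = 2520 km.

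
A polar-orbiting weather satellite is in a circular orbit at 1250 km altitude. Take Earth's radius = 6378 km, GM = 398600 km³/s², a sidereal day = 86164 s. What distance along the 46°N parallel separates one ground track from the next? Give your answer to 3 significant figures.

2140 km

Semi-major axis a = 6378 + 1250 = 7628 km. Period T = 2π√(a³/μ) = 2π√(7628³/398600) = 6630.2 s = 110.50 min.
Node shift per orbit = (6630.2/86164) × 360° = 27.70°.
Equatorial spacing = 27.70 × 111.3 km/° = 3084 km.
At 46° latitude, spacing = 3084 × cos(46°) = 2142 km.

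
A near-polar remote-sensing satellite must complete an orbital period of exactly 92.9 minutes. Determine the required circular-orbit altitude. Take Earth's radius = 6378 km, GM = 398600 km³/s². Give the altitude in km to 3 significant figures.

417 km

T = 92.9 min = 5574.0 s.
From T = 2π√(a³/μ): a = (μ T²/4π²)^(1/3) = (398600 × 5574.0² / 4π²)^(1/3) = 6795 km.
Altitude h = a − R = 6795 − 6378 = 417 km.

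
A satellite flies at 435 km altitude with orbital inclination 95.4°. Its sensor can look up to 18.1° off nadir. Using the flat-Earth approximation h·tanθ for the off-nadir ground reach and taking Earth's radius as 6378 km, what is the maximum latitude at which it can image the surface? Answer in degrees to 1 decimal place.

85.9°

Retrograde orbit: the ground track reaches ±(180° − i) = ±(180 − 95.4) = ±84.6°.
Sensor half-swath on the ground ≈ 435·tan(18.1°) = 142 km = 1.28° of latitude.
Maximum observable latitude ≈ 84.6 + 1.28 = 85.9°.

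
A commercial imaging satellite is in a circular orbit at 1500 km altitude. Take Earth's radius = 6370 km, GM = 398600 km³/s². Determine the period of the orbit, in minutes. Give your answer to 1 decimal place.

115.8 min

Semi-major axis a = 6370 + 1500 = 7870 km. Period T = 2π√(a³/μ) = 2π√(7870³/398600) = 6948.2 s = 115.80 min.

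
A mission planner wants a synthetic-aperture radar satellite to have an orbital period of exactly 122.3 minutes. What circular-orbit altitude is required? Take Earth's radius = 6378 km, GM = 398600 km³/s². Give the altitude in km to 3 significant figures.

1780 km

T = 122.3 min = 7338.0 s.
From T = 2π√(a³/μ): a = (μ T²/4π²)^(1/3) = (398600 × 7338.0² / 4π²)^(1/3) = 8162 km.
Altitude h = a − R = 8162 − 6378 = 1784 km.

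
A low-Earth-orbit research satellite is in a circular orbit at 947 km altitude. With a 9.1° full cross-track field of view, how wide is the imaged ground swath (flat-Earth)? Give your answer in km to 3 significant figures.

151 km

Half-angle = 9.1°/2 = 4.55°.
Swath width ≈ 2h·tan(θ/2) = 2 × 947 × tan(4.55°) = 150.7 km.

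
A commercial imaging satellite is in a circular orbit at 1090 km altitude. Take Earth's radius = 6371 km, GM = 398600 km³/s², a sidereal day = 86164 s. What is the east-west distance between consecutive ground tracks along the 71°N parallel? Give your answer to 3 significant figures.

Semi-major axis a = 6371 + 1090 = 7461 km. Period T = 2π√(a³/μ) = 2π√(7461³/398600) = 6413.7 s = 106.89 min.
Node shift per orbit = (6413.7/86164) × 360° = 26.80°.
Equatorial spacing = 26.80 × 111.2 km/° = 2980 km.
At 71° latitude, spacing = 2980 × cos(71°) = 970 km.

970 km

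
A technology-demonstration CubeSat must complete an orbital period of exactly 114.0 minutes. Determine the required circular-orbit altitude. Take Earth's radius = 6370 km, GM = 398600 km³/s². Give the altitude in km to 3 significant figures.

1420 km

T = 114.0 min = 6840.0 s.
From T = 2π√(a³/μ): a = (μ T²/4π²)^(1/3) = (398600 × 6840.0² / 4π²)^(1/3) = 7788 km.
Altitude h = a − R = 7788 − 6370 = 1418 km.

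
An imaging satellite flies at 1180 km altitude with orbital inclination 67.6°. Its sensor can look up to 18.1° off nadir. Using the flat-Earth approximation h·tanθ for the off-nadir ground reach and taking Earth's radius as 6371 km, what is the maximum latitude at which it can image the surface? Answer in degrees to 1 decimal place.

For a prograde orbit the ground track reaches latitude ±i = ±67.6°.
Sensor half-swath on the ground ≈ 1180·tan(18.1°) = 386 km = 3.47° of latitude.
Maximum observable latitude ≈ 67.6 + 3.47 = 71.1°.

71.1°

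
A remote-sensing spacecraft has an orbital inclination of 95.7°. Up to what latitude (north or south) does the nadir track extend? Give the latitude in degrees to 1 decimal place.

Retrograde orbit: the ground track reaches ±(180° − i) = ±(180 − 95.7) = ±84.3°.

84.3°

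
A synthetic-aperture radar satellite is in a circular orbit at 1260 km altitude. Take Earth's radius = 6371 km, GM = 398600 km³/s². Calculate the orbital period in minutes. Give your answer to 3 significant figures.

Semi-major axis a = 6371 + 1260 = 7631 km. Period T = 2π√(a³/μ) = 2π√(7631³/398600) = 6634.1 s = 110.57 min.

111 min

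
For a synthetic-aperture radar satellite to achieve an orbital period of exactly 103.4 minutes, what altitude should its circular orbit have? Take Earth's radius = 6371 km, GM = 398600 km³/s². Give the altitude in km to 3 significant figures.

T = 103.4 min = 6204.0 s.
From T = 2π√(a³/μ): a = (μ T²/4π²)^(1/3) = (398600 × 6204.0² / 4π²)^(1/3) = 7297 km.
Altitude h = a − R = 7297 − 6371 = 926 km.

926 km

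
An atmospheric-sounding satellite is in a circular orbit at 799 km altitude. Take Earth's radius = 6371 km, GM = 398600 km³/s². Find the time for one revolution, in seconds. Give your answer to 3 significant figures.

Semi-major axis a = 6371 + 799 = 7170 km. Period T = 2π√(a³/μ) = 2π√(7170³/398600) = 6042.1 s = 100.70 min.

6040 seconds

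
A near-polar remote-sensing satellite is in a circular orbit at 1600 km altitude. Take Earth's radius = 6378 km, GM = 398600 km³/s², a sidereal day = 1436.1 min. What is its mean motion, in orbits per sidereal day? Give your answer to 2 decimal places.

Semi-major axis a = 6378 + 1600 = 7978 km. Period T = 2π√(a³/μ) = 2π√(7978³/398600) = 7091.7 s = 118.20 min.
Orbits per sidereal day = 86166 / 7091.7 = 12.150.

12.15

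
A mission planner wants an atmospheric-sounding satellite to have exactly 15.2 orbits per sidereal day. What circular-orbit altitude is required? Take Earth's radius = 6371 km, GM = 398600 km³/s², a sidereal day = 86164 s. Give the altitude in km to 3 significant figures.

Required period T = 86164 / 15.2 = 5668.7 s.
From T = 2π√(a³/μ): a = (μ T²/4π²)^(1/3) = (398600 × 5668.7² / 4π²)^(1/3) = 6871 km.
Altitude h = a − R = 6871 − 6371 = 500 km.

500 km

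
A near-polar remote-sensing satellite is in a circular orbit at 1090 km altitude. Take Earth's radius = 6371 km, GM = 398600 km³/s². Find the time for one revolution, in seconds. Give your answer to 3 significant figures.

6410 seconds

Semi-major axis a = 6371 + 1090 = 7461 km. Period T = 2π√(a³/μ) = 2π√(7461³/398600) = 6413.7 s = 106.89 min.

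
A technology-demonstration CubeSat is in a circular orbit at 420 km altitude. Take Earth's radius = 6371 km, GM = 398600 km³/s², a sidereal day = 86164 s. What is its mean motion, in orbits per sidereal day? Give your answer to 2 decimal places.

Semi-major axis a = 6371 + 420 = 6791 km. Period T = 2π√(a³/μ) = 2π√(6791³/398600) = 5569.4 s = 92.82 min.
Orbits per sidereal day = 86164 / 5569.4 = 15.471.

15.47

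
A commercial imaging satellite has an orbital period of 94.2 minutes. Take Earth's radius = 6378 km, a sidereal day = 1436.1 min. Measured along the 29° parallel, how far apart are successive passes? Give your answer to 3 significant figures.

2300 km

T = 94.2 min = 5652.0 s.
Node shift per orbit = (5652.0/86166) × 360° = 23.61°.
Equatorial spacing = 23.61 × 111.3 km/° = 2629 km.
At 29° latitude, spacing = 2629 × cos(29°) = 2299 km.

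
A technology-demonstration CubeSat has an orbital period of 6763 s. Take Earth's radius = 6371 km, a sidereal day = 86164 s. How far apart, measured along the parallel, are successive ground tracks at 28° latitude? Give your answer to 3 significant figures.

Node shift per orbit = (6763.0/86164) × 360° = 28.26°.
Equatorial spacing = 28.26 × 111.2 km/° = 3142 km.
At 28° latitude, spacing = 3142 × cos(28°) = 2774 km.

2770 km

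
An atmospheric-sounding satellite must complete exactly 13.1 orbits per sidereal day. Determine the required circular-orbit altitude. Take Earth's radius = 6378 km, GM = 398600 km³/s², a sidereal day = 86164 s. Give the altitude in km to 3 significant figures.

1210 km

Required period T = 86164 / 13.1 = 6577.4 s.
From T = 2π√(a³/μ): a = (μ T²/4π²)^(1/3) = (398600 × 6577.4² / 4π²)^(1/3) = 7587 km.
Altitude h = a − R = 7587 − 6378 = 1209 km.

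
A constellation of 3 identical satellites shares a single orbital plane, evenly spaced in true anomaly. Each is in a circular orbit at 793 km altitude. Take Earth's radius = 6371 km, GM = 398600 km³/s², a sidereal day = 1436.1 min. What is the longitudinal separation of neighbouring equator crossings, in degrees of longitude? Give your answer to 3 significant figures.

Semi-major axis a = 6371 + 793 = 7164 km. Period T = 2π√(a³/μ) = 2π√(7164³/398600) = 6034.5 s = 100.58 min.
Single-satellite node shift = (6034.5/86166) × 360° = 25.21°.
With 3 satellites evenly phased, successive equator crossings are 25.21/3 = 8.404° apart.

8.40°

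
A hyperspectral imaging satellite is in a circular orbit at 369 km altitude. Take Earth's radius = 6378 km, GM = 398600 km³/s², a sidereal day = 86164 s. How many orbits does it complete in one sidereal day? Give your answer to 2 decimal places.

Semi-major axis a = 6378 + 369 = 6747 km. Period T = 2π√(a³/μ) = 2π√(6747³/398600) = 5515.4 s = 91.92 min.
Orbits per sidereal day = 86164 / 5515.4 = 15.622.

15.62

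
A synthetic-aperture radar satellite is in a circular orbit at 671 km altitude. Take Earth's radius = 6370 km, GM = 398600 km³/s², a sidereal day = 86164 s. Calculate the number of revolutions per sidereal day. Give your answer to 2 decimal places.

Semi-major axis a = 6370 + 671 = 7041 km. Period T = 2π√(a³/μ) = 2π√(7041³/398600) = 5879.8 s = 98.00 min.
Orbits per sidereal day = 86164 / 5879.8 = 14.654.

14.65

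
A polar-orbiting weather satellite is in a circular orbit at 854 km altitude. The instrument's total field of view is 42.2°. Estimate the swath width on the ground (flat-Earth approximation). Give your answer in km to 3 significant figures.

659 km

Half-angle = 42.2°/2 = 21.1°.
Swath width ≈ 2h·tan(θ/2) = 2 × 854 × tan(21.1°) = 659.1 km.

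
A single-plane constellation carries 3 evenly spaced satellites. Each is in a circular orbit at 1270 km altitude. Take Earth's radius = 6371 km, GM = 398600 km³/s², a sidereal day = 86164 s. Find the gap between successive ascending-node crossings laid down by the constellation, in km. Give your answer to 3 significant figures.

Semi-major axis a = 6371 + 1270 = 7641 km. Period T = 2π√(a³/μ) = 2π√(7641³/398600) = 6647.2 s = 110.79 min.
Single-satellite node shift = (6647.2/86164) × 360° = 27.77°.
With 3 satellites evenly phased, successive equator crossings are 27.77/3 = 9.257° apart.
That is 9.257 × 111.2 = 1029 km at the equator.

1030 km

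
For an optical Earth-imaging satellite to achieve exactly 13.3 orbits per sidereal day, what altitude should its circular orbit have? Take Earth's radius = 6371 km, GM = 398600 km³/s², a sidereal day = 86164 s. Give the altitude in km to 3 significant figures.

Required period T = 86164 / 13.3 = 6478.5 s.
From T = 2π√(a³/μ): a = (μ T²/4π²)^(1/3) = (398600 × 6478.5² / 4π²)^(1/3) = 7511 km.
Altitude h = a − R = 7511 − 6371 = 1140 km.

1140 km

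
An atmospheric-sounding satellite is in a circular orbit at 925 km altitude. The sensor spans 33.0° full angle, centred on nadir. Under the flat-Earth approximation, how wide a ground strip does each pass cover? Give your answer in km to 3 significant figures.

548 km

Half-angle = 33.0°/2 = 16.5°.
Swath width ≈ 2h·tan(θ/2) = 2 × 925 × tan(16.5°) = 548.0 km.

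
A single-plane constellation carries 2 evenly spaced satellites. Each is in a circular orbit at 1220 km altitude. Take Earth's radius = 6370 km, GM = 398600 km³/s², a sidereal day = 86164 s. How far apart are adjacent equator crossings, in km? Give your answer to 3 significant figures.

1530 km

Semi-major axis a = 6370 + 1220 = 7590 km. Period T = 2π√(a³/μ) = 2π√(7590³/398600) = 6580.7 s = 109.68 min.
Single-satellite node shift = (6580.7/86164) × 360° = 27.49°.
With 2 satellites evenly phased, successive equator crossings are 27.49/2 = 13.747° apart.
That is 13.747 × 111.2 = 1528 km at the equator.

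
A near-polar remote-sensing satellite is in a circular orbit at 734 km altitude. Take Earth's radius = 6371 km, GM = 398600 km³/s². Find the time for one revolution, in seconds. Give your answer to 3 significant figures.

Semi-major axis a = 6371 + 734 = 7105 km. Period T = 2π√(a³/μ) = 2π√(7105³/398600) = 5960.2 s = 99.34 min.

5960 seconds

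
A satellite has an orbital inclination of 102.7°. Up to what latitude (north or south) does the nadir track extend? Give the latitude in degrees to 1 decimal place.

77.3°

Retrograde orbit: the ground track reaches ±(180° − i) = ±(180 − 102.7) = ±77.3°.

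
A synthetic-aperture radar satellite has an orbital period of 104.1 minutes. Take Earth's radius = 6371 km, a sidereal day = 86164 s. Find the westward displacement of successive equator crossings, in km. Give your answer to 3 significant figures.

T = 104.1 min = 6246.0 s.
During one orbit Earth rotates (6246.0 / 86164) × 360° = 26.10°.
At the equator that is 26.10° × (2π·6371/360) km/° = 26.10 × 111.2 = 2902 km.

2900 km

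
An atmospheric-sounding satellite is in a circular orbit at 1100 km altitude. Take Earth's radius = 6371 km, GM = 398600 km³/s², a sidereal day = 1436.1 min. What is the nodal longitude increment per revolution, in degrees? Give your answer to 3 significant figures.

26.9°

Semi-major axis a = 6371 + 1100 = 7471 km. Period T = 2π√(a³/μ) = 2π√(7471³/398600) = 6426.6 s = 107.11 min.
During one orbit Earth rotates (6426.6 / 86166) × 360° = 26.85°.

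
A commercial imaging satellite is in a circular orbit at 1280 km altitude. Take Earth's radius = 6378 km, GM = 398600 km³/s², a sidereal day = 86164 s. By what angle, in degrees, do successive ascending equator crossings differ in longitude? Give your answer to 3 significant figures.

Semi-major axis a = 6378 + 1280 = 7658 km. Period T = 2π√(a³/μ) = 2π√(7658³/398600) = 6669.4 s = 111.16 min.
During one orbit Earth rotates (6669.4 / 86164) × 360° = 27.87°.

27.9°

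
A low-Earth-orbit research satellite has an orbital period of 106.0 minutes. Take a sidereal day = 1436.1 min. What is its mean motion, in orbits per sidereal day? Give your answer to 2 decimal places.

13.55

T = 106.0 min = 6360.0 s.
Orbits per sidereal day = 86166 / 6360.0 = 13.548.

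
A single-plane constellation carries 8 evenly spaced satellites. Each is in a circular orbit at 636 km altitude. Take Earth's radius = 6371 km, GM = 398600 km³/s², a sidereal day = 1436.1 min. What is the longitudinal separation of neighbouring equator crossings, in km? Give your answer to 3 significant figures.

Semi-major axis a = 6371 + 636 = 7007 km. Period T = 2π√(a³/μ) = 2π√(7007³/398600) = 5837.3 s = 97.29 min.
Single-satellite node shift = (5837.3/86166) × 360° = 24.39°.
With 8 satellites evenly phased, successive equator crossings are 24.39/8 = 3.048° apart.
That is 3.048 × 111.2 = 339 km at the equator.

339 km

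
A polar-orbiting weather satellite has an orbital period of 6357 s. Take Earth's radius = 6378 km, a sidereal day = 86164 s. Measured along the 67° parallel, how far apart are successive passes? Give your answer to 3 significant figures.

Node shift per orbit = (6357.0/86164) × 360° = 26.56°.
Equatorial spacing = 26.56 × 111.3 km/° = 2957 km.
At 67° latitude, spacing = 2957 × cos(67°) = 1155 km.

1160 km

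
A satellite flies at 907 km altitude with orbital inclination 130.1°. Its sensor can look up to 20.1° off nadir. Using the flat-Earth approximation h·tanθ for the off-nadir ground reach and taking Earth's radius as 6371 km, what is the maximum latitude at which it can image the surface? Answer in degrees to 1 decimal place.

52.9°

Retrograde orbit: the ground track reaches ±(180° − i) = ±(180 − 130.1) = ±49.9°.
Sensor half-swath on the ground ≈ 907·tan(20.1°) = 332 km = 2.98° of latitude.
Maximum observable latitude ≈ 49.9 + 2.98 = 52.9°.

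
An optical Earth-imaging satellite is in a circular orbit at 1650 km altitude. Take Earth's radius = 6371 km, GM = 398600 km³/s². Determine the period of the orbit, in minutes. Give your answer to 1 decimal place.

Semi-major axis a = 6371 + 1650 = 8021 km. Period T = 2π√(a³/μ) = 2π√(8021³/398600) = 7149.1 s = 119.15 min.

119.2 min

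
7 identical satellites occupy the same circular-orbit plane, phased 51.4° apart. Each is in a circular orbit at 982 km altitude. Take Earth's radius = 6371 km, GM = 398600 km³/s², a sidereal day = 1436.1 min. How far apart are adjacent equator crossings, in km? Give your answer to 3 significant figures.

Semi-major axis a = 6371 + 982 = 7353 km. Period T = 2π√(a³/μ) = 2π√(7353³/398600) = 6274.9 s = 104.58 min.
Single-satellite node shift = (6274.9/86166) × 360° = 26.22°.
With 7 satellites evenly phased, successive equator crossings are 26.22/7 = 3.745° apart.
That is 3.745 × 111.2 = 416 km at the equator.

416 km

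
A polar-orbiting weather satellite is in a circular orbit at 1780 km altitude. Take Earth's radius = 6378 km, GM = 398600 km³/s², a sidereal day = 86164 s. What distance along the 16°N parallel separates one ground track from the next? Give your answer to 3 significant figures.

Semi-major axis a = 6378 + 1780 = 8158 km. Period T = 2π√(a³/μ) = 2π√(8158³/398600) = 7333.1 s = 122.22 min.
Node shift per orbit = (7333.1/86164) × 360° = 30.64°.
Equatorial spacing = 30.64 × 111.3 km/° = 3411 km.
At 16° latitude, spacing = 3411 × cos(16°) = 3278 km.

3280 km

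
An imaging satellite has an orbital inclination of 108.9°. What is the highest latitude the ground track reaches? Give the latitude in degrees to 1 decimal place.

71.1°

Retrograde orbit: the ground track reaches ±(180° − i) = ±(180 − 108.9) = ±71.1°.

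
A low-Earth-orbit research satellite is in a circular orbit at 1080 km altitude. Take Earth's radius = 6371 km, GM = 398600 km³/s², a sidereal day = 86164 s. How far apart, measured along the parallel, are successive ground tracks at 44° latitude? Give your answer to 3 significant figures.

2140 km

Semi-major axis a = 6371 + 1080 = 7451 km. Period T = 2π√(a³/μ) = 2π√(7451³/398600) = 6400.8 s = 106.68 min.
Node shift per orbit = (6400.8/86164) × 360° = 26.74°.
Equatorial spacing = 26.74 × 111.2 km/° = 2974 km.
At 44° latitude, spacing = 2974 × cos(44°) = 2139 km.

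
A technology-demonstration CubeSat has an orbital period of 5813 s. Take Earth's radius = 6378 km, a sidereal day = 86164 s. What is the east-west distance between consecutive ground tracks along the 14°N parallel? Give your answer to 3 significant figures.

2620 km

Node shift per orbit = (5813.0/86164) × 360° = 24.29°.
Equatorial spacing = 24.29 × 111.3 km/° = 2704 km.
At 14° latitude, spacing = 2704 × cos(14°) = 2623 km.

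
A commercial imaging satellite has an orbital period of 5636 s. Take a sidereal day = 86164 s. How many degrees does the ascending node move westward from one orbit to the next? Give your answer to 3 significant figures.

23.5°

During one orbit Earth rotates (5636.0 / 86164) × 360° = 23.55°.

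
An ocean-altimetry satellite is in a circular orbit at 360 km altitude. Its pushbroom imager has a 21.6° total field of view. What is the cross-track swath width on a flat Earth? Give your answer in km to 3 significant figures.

Half-angle = 21.6°/2 = 10.8°.
Swath width ≈ 2h·tan(θ/2) = 2 × 360 × tan(10.8°) = 137.3 km.

137 km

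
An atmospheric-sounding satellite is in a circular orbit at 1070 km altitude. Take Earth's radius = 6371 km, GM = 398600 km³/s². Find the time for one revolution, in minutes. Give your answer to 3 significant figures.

Semi-major axis a = 6371 + 1070 = 7441 km. Period T = 2π√(a³/μ) = 2π√(7441³/398600) = 6387.9 s = 106.47 min.

106 min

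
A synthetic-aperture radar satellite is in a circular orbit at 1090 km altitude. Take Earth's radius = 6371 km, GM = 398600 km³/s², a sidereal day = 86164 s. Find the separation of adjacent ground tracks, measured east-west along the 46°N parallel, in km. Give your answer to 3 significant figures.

Semi-major axis a = 6371 + 1090 = 7461 km. Period T = 2π√(a³/μ) = 2π√(7461³/398600) = 6413.7 s = 106.89 min.
Node shift per orbit = (6413.7/86164) × 360° = 26.80°.
Equatorial spacing = 26.80 × 111.2 km/° = 2980 km.
At 46° latitude, spacing = 2980 × cos(46°) = 2070 km.

2070 km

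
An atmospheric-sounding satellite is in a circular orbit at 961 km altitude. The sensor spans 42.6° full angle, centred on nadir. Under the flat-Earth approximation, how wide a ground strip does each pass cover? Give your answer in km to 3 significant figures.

Half-angle = 42.6°/2 = 21.3°.
Swath width ≈ 2h·tan(θ/2) = 2 × 961 × tan(21.3°) = 749.4 km.

749 km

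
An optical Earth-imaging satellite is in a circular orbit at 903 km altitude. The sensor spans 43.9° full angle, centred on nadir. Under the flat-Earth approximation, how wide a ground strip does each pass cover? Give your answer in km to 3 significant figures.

Half-angle = 43.9°/2 = 21.95°.
Swath width ≈ 2h·tan(θ/2) = 2 × 903 × tan(21.95°) = 727.8 km.

728 km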